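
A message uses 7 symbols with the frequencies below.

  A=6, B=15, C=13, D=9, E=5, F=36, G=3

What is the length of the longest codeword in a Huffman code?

5

Merge the two lowest-weight nodes at each step:
merge G(3) and E(5): 8
merge A(6) and 8: 14
merge D(9) and C(13): 22
merge 14 and B(15): 29
merge 22 and 29: 51
merge F(36) and 51: 87
The rarest symbols sit at the bottom; the longest codeword is 5 bits.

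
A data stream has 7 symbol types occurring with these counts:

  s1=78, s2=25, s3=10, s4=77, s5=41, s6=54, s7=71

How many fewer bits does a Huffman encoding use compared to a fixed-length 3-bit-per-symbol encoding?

Fixed-length: 3 bits × 356 symbols = 1068 bits.
Huffman merges:
s3(10) + s2(25) → 35
35 + s5(41) → 76
s6(54) + s7(71) → 125
76 + s4(77) → 153
s1(78) + 125 → 203
153 + 203 → 356
Huffman total = 35 + 76 + 125 + 153 + 203 + 356 = 948 bits.
Saving = 1068 − 948 = 120 bits.

120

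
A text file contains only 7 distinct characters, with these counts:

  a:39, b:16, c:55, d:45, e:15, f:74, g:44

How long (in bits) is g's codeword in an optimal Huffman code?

Huffman merges, smallest pair first:
combine e(15), b(16) → 31
combine 31, a(39) → 70
combine g(44), d(45) → 89
combine c(55), 70 → 125
combine f(74), 89 → 163
combine 125, 163 → 288
g's leaf is at depth 3, giving a 3-bit codeword.

3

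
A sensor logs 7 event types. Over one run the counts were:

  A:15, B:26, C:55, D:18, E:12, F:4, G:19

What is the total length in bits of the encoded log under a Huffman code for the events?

Build the Huffman tree bottom-up:
F(4) + E(12) → 16
A(15) + 16 → 31
D(18) + G(19) → 37
B(26) + 31 → 57
37 + C(55) → 92
57 + 92 → 149
Total encoded bits = sum of merged weights = 16 + 31 + 37 + 57 + 92 + 149 = 382.

382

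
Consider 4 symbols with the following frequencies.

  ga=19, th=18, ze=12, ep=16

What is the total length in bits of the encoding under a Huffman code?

Merge the two smallest weights repeatedly:
combine ze(12), ep(16) → 28
combine th(18), ga(19) → 37
combine 28, 37 → 65
Total encoded bits = sum of merged weights = 28 + 37 + 65 = 130.

130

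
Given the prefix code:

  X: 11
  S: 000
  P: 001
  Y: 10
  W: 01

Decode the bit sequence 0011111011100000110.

PXXWXSPY

Read left to right; each codeword is recognised as soon as it completes (prefix code):
  001→P | 11→X | 11→X | 01→W | 11→X | 000→S | 001→P | 10→Y
Decoded message: PXXWXSPY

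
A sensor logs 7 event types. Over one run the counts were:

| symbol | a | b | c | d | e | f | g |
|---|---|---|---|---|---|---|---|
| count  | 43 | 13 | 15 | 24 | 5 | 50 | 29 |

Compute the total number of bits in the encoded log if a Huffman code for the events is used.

Build the Huffman tree bottom-up:
combine e(5), b(13) → 18
combine c(15), 18 → 33
combine d(24), g(29) → 53
combine 33, a(43) → 76
combine f(50), 53 → 103
combine 76, 103 → 179
Total encoded bits = sum of merged weights = 18 + 33 + 53 + 76 + 103 + 179 = 462.

462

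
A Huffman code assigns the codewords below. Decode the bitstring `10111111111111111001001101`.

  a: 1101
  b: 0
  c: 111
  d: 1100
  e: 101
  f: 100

eccccdfa

Read left to right; each codeword is recognised as soon as it completes (prefix code):
  101→e | 111→c | 111→c | 111→c | 111→c | 1100→d | 100→f | 1101→a
Decoded message: eccccdfa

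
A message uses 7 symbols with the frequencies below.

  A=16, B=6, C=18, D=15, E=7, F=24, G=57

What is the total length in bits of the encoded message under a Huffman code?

356

Build the Huffman tree bottom-up:
B(6) + E(7) → 13
13 + D(15) → 28
A(16) + C(18) → 34
F(24) + 28 → 52
34 + 52 → 86
G(57) + 86 → 143
Total encoded bits = sum of merged weights = 13 + 28 + 34 + 52 + 86 + 143 = 356.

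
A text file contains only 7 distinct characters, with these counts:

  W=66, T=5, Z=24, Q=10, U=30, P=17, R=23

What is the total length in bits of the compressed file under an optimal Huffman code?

Merge the two smallest weights repeatedly:
merge T(5) and Q(10): 15
merge 15 and P(17): 32
merge R(23) and Z(24): 47
merge U(30) and 32: 62
merge 47 and 62: 109
merge W(66) and 109: 175
Total encoded bits = sum of merged weights = 15 + 32 + 47 + 62 + 109 + 175 = 440.

440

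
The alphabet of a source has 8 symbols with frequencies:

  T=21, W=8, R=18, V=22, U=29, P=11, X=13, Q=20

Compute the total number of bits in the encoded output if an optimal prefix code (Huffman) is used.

Merge the two smallest weights repeatedly:
merge W(8) and P(11): 19
merge X(13) and R(18): 31
merge 19 and Q(20): 39
merge T(21) and V(22): 43
merge U(29) and 31: 60
merge 39 and 43: 82
merge 60 and 82: 142
Total encoded bits = sum of merged weights = 19 + 31 + 39 + 43 + 60 + 82 + 142 = 416.

416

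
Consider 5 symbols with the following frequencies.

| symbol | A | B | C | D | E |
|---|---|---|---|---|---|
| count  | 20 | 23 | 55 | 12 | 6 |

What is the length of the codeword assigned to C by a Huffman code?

Repeatedly merge the two smallest:
E(6) + D(12) → 18
18 + A(20) → 38
B(23) + 38 → 61
C(55) + 61 → 116
C is a child of the root — depth 1, so its codeword is a single bit.

1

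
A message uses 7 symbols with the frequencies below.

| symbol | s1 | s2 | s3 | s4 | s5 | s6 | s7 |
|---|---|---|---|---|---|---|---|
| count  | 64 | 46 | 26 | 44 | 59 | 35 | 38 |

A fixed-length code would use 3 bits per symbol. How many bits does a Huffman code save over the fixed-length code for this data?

64

Fixed-length: 3 bits × 312 symbols = 936 bits.
Huffman merges:
merge s3(26) and s6(35): 61
merge s7(38) and s4(44): 82
merge s2(46) and s5(59): 105
merge 61 and s1(64): 125
merge 82 and 105: 187
merge 125 and 187: 312
Huffman total = 61 + 82 + 105 + 125 + 187 + 312 = 872 bits.
Saving = 936 − 872 = 64 bits.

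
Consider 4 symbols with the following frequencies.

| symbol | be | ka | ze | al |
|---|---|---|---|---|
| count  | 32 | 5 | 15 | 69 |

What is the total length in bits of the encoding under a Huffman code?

193

Greedily combine the two least-frequent nodes:
merge ka(5) and ze(15): 20
merge 20 and be(32): 52
merge 52 and al(69): 121
Total encoded bits = sum of merged weights = 20 + 52 + 121 = 193.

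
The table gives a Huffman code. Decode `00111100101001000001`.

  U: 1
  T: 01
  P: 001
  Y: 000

Read left to right; each codeword is recognised as soon as it completes (prefix code):
  001→P | 1→U | 1→U | 1→U | 001→P | 01→T | 001→P | 000→Y | 001→P
Decoded message: PUUUPTPYP

PUUUPTPYP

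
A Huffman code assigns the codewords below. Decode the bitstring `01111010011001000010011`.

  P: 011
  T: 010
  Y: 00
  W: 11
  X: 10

PWTPYXYTP

Read left to right; each codeword is recognised as soon as it completes (prefix code):
  011→P | 11→W | 010→T | 011→P | 00→Y | 10→X | 00→Y | 010→T | 011→P
Decoded message: PWTPYXYTP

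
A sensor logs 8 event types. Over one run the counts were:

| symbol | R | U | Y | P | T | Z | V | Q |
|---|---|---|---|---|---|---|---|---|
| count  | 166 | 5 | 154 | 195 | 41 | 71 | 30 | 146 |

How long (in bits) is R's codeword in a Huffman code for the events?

Huffman merges, smallest pair first:
U(5) + V(30) → 35
35 + T(41) → 76
Z(71) + 76 → 147
Q(146) + 147 → 293
Y(154) + R(166) → 320
P(195) + 293 → 488
320 + 488 → 808
R sits 2 levels below the root, so its codeword is 2 bits.

2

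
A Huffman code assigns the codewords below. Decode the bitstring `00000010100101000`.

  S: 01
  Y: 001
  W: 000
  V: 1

Read left to right; each codeword is recognised as soon as it completes (prefix code):
  000→W | 000→W | 1→V | 01→S | 001→Y | 01→S | 000→W
Decoded message: WWVSYSW

WWVSYSW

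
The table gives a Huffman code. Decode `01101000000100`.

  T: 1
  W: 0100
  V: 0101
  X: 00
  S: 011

Read left to right; each codeword is recognised as soon as it completes (prefix code):
  011→S | 0100→W | 00→X | 00→X | 1→T | 00→X
Decoded message: SWXXTX

SWXXTX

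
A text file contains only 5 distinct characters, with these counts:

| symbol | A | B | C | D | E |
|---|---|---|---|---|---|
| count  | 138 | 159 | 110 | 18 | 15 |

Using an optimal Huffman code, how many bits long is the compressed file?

Merge the two smallest weights repeatedly:
merge E(15) and D(18): 33
merge 33 and C(110): 143
merge A(138) and 143: 281
merge B(159) and 281: 440
Total encoded bits = sum of merged weights = 33 + 143 + 281 + 440 = 897.

897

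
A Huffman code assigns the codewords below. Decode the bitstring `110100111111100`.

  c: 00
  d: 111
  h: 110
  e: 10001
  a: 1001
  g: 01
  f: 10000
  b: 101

haddc

Read left to right; each codeword is recognised as soon as it completes (prefix code):
  110→h | 1001→a | 111→d | 111→d | 00→c
Decoded message: haddc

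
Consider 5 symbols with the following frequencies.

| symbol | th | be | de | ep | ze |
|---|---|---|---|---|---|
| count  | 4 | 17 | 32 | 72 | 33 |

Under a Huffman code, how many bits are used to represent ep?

1

Build the tree from the bottom:
merge th(4) and be(17): 21
merge 21 and de(32): 53
merge ze(33) and 53: 86
merge ep(72) and 86: 158
ep sits one level below the root: a 1-bit codeword.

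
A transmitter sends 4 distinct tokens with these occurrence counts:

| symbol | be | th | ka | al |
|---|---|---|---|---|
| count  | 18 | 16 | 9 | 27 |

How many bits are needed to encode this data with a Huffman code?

Build the Huffman tree bottom-up:
combine ka(9), th(16) → 25
combine be(18), 25 → 43
combine al(27), 43 → 70
Total encoded bits = sum of merged weights = 25 + 43 + 70 = 138.

138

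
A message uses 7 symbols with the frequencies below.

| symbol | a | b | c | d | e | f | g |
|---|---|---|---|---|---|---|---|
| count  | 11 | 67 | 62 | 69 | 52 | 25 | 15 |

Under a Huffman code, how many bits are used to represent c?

Repeatedly merge the two smallest:
merge a(11) and g(15): 26
merge f(25) and 26: 51
merge 51 and e(52): 103
merge c(62) and b(67): 129
merge d(69) and 103: 172
merge 129 and 172: 301
c sits 2 levels below the root, so its codeword is 2 bits.

2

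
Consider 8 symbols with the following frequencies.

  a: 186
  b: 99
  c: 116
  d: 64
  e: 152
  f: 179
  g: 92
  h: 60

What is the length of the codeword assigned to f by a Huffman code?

Huffman merges, smallest pair first:
h(60) + d(64) → 124
g(92) + b(99) → 191
c(116) + 124 → 240
e(152) + f(179) → 331
a(186) + 191 → 377
240 + 331 → 571
377 + 571 → 948
The subtree containing f is merged 3 times, so code length = 3.

3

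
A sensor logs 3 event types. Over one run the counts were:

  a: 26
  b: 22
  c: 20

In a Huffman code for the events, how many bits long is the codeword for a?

1

Repeatedly merge the two smallest:
combine c(20), b(22) → 42
combine a(26), 42 → 68
a is a child of the root — depth 1, so its codeword is a single bit.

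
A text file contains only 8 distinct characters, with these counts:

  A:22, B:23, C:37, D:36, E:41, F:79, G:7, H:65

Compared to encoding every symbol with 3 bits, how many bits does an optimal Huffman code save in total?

Fixed-length: 3 bits × 310 symbols = 930 bits.
Huffman merges:
combine G(7), A(22) → 29
combine B(23), 29 → 52
combine D(36), C(37) → 73
combine E(41), 52 → 93
combine H(65), 73 → 138
combine F(79), 93 → 172
combine 138, 172 → 310
Huffman total = 29 + 52 + 73 + 93 + 138 + 172 + 310 = 867 bits.
Saving = 930 − 867 = 63 bits.

63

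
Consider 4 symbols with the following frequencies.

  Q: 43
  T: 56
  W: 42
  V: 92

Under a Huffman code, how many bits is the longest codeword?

Merge the two lowest-weight nodes at each step:
combine W(42), Q(43) → 85
combine T(56), 85 → 141
combine V(92), 141 → 233
Maximum depth reached is 3.

3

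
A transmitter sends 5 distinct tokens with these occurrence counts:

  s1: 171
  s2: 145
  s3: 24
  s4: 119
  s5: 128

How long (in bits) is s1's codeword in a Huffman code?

2

Repeatedly merge the two smallest:
merge s3(24) and s4(119): 143
merge s5(128) and 143: 271
merge s2(145) and s1(171): 316
merge 271 and 316: 587
s1's leaf is at depth 2, giving a 2-bit codeword.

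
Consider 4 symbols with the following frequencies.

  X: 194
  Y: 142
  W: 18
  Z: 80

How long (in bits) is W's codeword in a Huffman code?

Huffman merges, smallest pair first:
combine W(18), Z(80) → 98
combine 98, Y(142) → 240
combine X(194), 240 → 434
W sits 3 levels below the root, so its codeword is 3 bits.

3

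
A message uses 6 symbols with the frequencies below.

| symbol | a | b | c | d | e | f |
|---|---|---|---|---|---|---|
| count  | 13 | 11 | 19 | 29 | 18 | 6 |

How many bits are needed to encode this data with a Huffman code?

Greedily combine the two least-frequent nodes:
f(6) + b(11) → 17
a(13) + 17 → 30
e(18) + c(19) → 37
d(29) + 30 → 59
37 + 59 → 96
Each symbol's bit-cost is frequency × depth; summing gives 239 bits (equivalently 17 + 30 + 37 + 59 + 96).

239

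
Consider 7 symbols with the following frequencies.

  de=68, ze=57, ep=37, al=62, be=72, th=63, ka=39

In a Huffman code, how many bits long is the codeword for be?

2

Repeatedly merge the two smallest:
merge ep(37) and ka(39): 76
merge ze(57) and al(62): 119
merge th(63) and de(68): 131
merge be(72) and 76: 148
merge 119 and 131: 250
merge 148 and 250: 398
The subtree containing be is merged 2 times, so code length = 2.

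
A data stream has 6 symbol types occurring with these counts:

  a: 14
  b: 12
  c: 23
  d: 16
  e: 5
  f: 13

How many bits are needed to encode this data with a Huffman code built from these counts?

210

Greedily combine the two least-frequent nodes:
combine e(5), b(12) → 17
combine f(13), a(14) → 27
combine d(16), 17 → 33
combine c(23), 27 → 50
combine 33, 50 → 83
Each symbol's bit-cost is frequency × depth; summing gives 210 bits (equivalently 17 + 27 + 33 + 50 + 83).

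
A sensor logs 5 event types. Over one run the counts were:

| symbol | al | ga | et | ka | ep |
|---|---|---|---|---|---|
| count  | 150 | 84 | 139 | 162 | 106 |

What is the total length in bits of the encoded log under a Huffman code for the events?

1472

Build the Huffman tree bottom-up:
ga(84) + ep(106) → 190
et(139) + al(150) → 289
ka(162) + 190 → 352
289 + 352 → 641
Total encoded bits = sum of merged weights = 190 + 289 + 352 + 641 = 1472.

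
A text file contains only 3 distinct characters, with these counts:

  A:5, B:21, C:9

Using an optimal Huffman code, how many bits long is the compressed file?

49

Build the Huffman tree bottom-up:
merge A(5) and C(9): 14
merge 14 and B(21): 35
Each symbol's bit-cost is frequency × depth; summing gives 49 bits (equivalently 14 + 35).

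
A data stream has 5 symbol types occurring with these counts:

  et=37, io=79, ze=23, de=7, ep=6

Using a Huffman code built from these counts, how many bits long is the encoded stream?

274

Build the Huffman tree bottom-up:
merge ep(6) and de(7): 13
merge 13 and ze(23): 36
merge 36 and et(37): 73
merge 73 and io(79): 152
Total encoded bits = sum of merged weights = 13 + 36 + 73 + 152 = 274.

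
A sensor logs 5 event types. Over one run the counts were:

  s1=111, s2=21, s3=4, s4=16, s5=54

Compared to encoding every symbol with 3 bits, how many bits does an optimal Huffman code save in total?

Fixed-length: 3 bits × 206 symbols = 618 bits.
Huffman merges:
s3(4) + s4(16) → 20
20 + s2(21) → 41
41 + s5(54) → 95
95 + s1(111) → 206
Huffman total = 20 + 41 + 95 + 206 = 362 bits.
Saving = 618 − 362 = 256 bits.

256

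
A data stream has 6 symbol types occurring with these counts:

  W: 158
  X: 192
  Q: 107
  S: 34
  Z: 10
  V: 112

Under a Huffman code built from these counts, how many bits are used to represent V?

2

Repeatedly merge the two smallest:
combine Z(10), S(34) → 44
combine 44, Q(107) → 151
combine V(112), 151 → 263
combine W(158), X(192) → 350
combine 263, 350 → 613
V sits 2 levels below the root, so its codeword is 2 bits.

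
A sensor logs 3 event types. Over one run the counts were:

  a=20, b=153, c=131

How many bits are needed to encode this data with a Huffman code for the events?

Build the Huffman tree bottom-up:
a(20) + c(131) → 151
151 + b(153) → 304
Total encoded bits = sum of merged weights = 151 + 304 = 455.

455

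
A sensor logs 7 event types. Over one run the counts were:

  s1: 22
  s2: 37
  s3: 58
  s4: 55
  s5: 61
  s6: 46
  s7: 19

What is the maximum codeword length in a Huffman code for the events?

4

Merge the two lowest-weight nodes at each step:
merge s7(19) and s1(22): 41
merge s2(37) and 41: 78
merge s6(46) and s4(55): 101
merge s3(58) and s5(61): 119
merge 78 and 101: 179
merge 119 and 179: 298
The rarest symbols sit at the bottom; the longest codeword is 4 bits.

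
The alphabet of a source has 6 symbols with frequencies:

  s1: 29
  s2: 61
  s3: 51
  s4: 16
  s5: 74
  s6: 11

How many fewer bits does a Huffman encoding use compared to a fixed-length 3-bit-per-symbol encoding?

Fixed-length: 3 bits × 242 symbols = 726 bits.
Huffman merges:
combine s6(11), s4(16) → 27
combine 27, s1(29) → 56
combine s3(51), 56 → 107
combine s2(61), s5(74) → 135
combine 107, 135 → 242
Huffman total = 27 + 56 + 107 + 135 + 242 = 567 bits.
Saving = 726 − 567 = 159 bits.

159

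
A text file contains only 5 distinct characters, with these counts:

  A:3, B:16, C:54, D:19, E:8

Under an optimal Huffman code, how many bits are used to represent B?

3

Huffman merges, smallest pair first:
merge A(3) and E(8): 11
merge 11 and B(16): 27
merge D(19) and 27: 46
merge 46 and C(54): 100
B's leaf is at depth 3, giving a 3-bit codeword.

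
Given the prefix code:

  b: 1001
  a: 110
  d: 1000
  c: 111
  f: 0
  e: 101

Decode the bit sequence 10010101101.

Read left to right; each codeword is recognised as soon as it completes (prefix code):
  1001→b | 0→f | 101→e | 101→e
Decoded message: bfee

bfee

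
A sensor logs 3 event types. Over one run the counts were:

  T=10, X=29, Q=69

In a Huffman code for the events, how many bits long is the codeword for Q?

Huffman merges, smallest pair first:
merge T(10) and X(29): 39
merge 39 and Q(69): 108
Q is merged only at the final step, so code length = 1.

1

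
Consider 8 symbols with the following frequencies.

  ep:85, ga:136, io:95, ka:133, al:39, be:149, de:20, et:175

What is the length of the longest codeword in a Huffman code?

Merge the two lowest-weight nodes at each step:
combine de(20), al(39) → 59
combine 59, ep(85) → 144
combine io(95), ka(133) → 228
combine ga(136), 144 → 280
combine be(149), et(175) → 324
combine 228, 280 → 508
combine 324, 508 → 832
Maximum depth reached is 5.

5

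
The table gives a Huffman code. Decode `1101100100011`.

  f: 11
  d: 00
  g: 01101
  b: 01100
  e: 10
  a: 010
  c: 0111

Read left to right; each codeword is recognised as soon as it completes (prefix code):
  11→f | 01100→b | 10→e | 00→d | 11→f
Decoded message: fbedf

fbedf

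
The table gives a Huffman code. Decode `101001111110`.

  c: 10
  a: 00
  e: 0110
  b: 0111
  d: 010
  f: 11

ccbfc

Read left to right; each codeword is recognised as soon as it completes (prefix code):
  10→c | 10→c | 0111→b | 11→f | 10→c
Decoded message: ccbfc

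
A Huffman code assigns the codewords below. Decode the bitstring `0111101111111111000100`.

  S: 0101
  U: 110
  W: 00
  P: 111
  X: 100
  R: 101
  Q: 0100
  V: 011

Read left to right; each codeword is recognised as soon as it completes (prefix code):
  011→V | 110→U | 111→P | 111→P | 111→P | 100→X | 0100→Q
Decoded message: VUPPPXQ

VUPPPXQ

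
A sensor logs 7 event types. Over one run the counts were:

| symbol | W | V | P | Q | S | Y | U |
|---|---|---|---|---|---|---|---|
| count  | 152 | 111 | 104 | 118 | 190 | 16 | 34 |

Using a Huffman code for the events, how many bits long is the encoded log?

1883

Merge the two smallest weights repeatedly:
combine Y(16), U(34) → 50
combine 50, P(104) → 154
combine V(111), Q(118) → 229
combine W(152), 154 → 306
combine S(190), 229 → 419
combine 306, 419 → 725
Total encoded bits = sum of merged weights = 50 + 154 + 229 + 306 + 419 + 725 = 1883.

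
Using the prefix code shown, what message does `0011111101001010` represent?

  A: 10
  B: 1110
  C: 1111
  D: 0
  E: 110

Read left to right; each codeword is recognised as soon as it completes (prefix code):
  0→D | 0→D | 1111→C | 110→E | 10→A | 0→D | 10→A | 10→A
Decoded message: DDCEADAA

DDCEADAA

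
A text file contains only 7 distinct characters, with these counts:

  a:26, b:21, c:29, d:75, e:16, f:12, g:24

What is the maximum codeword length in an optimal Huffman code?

4

Merge the two lowest-weight nodes at each step:
combine f(12), e(16) → 28
combine b(21), g(24) → 45
combine a(26), 28 → 54
combine c(29), 45 → 74
combine 54, 74 → 128
combine d(75), 128 → 203
The rarest symbols sit at the bottom; the longest codeword is 4 bits.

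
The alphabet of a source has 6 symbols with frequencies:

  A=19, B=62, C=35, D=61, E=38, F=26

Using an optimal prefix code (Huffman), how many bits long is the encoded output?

Greedily combine the two least-frequent nodes:
combine A(19), F(26) → 45
combine C(35), E(38) → 73
combine 45, D(61) → 106
combine B(62), 73 → 135
combine 106, 135 → 241
The encoded length is the sum of every internal node's weight: 45 + 73 + 106 + 135 + 241 = 600 bits.

600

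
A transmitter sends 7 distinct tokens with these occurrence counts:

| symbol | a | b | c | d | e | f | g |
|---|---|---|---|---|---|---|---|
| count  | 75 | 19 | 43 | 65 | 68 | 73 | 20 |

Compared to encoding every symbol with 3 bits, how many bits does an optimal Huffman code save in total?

109

Fixed-length: 3 bits × 363 symbols = 1089 bits.
Huffman merges:
combine b(19), g(20) → 39
combine 39, c(43) → 82
combine d(65), e(68) → 133
combine f(73), a(75) → 148
combine 82, 133 → 215
combine 148, 215 → 363
Huffman total = 39 + 82 + 133 + 148 + 215 + 363 = 980 bits.
Saving = 1089 − 980 = 109 bits.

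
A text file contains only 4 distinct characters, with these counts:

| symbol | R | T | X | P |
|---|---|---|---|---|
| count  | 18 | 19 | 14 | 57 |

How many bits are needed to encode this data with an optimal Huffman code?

Greedily combine the two least-frequent nodes:
merge X(14) and R(18): 32
merge T(19) and 32: 51
merge 51 and P(57): 108
The encoded length is the sum of every internal node's weight: 32 + 51 + 108 = 191 bits.

191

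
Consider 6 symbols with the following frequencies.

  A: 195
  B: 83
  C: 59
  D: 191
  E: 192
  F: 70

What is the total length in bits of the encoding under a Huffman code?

1921

Greedily combine the two least-frequent nodes:
C(59) + F(70) → 129
B(83) + 129 → 212
D(191) + E(192) → 383
A(195) + 212 → 407
383 + 407 → 790
Each symbol's bit-cost is frequency × depth; summing gives 1921 bits (equivalently 129 + 212 + 383 + 407 + 790).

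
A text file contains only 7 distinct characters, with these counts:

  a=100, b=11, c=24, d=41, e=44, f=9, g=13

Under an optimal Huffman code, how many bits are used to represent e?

3

Build the tree from the bottom:
merge f(9) and b(11): 20
merge g(13) and 20: 33
merge c(24) and 33: 57
merge d(41) and e(44): 85
merge 57 and 85: 142
merge a(100) and 142: 242
e's leaf is at depth 3, giving a 3-bit codeword.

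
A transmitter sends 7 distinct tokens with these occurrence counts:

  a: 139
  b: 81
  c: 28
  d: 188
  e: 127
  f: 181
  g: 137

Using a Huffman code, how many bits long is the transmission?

Greedily combine the two least-frequent nodes:
c(28) + b(81) → 109
109 + e(127) → 236
g(137) + a(139) → 276
f(181) + d(188) → 369
236 + 276 → 512
369 + 512 → 881
The encoded length is the sum of every internal node's weight: 109 + 236 + 276 + 369 + 512 + 881 = 2383 bits.

2383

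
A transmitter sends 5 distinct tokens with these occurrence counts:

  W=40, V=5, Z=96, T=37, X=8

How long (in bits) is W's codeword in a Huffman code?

2

Repeatedly merge the two smallest:
merge V(5) and X(8): 13
merge 13 and T(37): 50
merge W(40) and 50: 90
merge 90 and Z(96): 186
W's leaf is at depth 2, giving a 2-bit codeword.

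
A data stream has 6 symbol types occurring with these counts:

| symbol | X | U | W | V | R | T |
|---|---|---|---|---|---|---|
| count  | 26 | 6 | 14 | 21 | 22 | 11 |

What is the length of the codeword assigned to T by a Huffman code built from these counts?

Huffman merges, smallest pair first:
U(6) + T(11) → 17
W(14) + 17 → 31
V(21) + R(22) → 43
X(26) + 31 → 57
43 + 57 → 100
T's leaf is at depth 4, giving a 4-bit codeword.

4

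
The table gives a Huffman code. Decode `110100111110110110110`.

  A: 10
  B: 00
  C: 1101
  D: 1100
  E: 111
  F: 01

CBECACA

Read left to right; each codeword is recognised as soon as it completes (prefix code):
  1101→C | 00→B | 111→E | 1101→C | 10→A | 1101→C | 10→A
Decoded message: CBECACA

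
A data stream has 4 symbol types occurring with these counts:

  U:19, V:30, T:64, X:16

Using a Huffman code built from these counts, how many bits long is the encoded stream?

229

Build the Huffman tree bottom-up:
combine X(16), U(19) → 35
combine V(30), 35 → 65
combine T(64), 65 → 129
The encoded length is the sum of every internal node's weight: 35 + 65 + 129 = 229 bits.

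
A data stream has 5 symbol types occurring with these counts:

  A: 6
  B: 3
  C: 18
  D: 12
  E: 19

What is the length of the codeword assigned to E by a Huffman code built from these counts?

2

Build the tree from the bottom:
combine B(3), A(6) → 9
combine 9, D(12) → 21
combine C(18), E(19) → 37
combine 21, 37 → 58
E's leaf is at depth 2, giving a 2-bit codeword.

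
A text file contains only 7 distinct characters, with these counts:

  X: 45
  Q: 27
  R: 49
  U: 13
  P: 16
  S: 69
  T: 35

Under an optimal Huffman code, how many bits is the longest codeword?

4

Merge the two lowest-weight nodes at each step:
U(13) + P(16) → 29
Q(27) + 29 → 56
T(35) + X(45) → 80
R(49) + 56 → 105
S(69) + 80 → 149
105 + 149 → 254
The rarest symbols sit at the bottom; the longest codeword is 4 bits.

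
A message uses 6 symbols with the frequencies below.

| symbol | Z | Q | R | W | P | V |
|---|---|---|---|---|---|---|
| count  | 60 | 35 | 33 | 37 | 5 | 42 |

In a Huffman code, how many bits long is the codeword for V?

Huffman merges, smallest pair first:
P(5) + R(33) → 38
Q(35) + W(37) → 72
38 + V(42) → 80
Z(60) + 72 → 132
80 + 132 → 212
V sits 2 levels below the root, so its codeword is 2 bits.

2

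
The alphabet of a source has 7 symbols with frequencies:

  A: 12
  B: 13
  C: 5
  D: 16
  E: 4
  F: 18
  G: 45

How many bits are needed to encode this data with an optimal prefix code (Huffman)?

279

Greedily combine the two least-frequent nodes:
merge E(4) and C(5): 9
merge 9 and A(12): 21
merge B(13) and D(16): 29
merge F(18) and 21: 39
merge 29 and 39: 68
merge G(45) and 68: 113
Total encoded bits = sum of merged weights = 9 + 21 + 29 + 39 + 68 + 113 = 279.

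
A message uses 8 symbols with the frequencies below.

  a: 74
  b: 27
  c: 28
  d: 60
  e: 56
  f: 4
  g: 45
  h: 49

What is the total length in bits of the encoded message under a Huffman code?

985

Build the Huffman tree bottom-up:
f(4) + b(27) → 31
c(28) + 31 → 59
g(45) + h(49) → 94
e(56) + 59 → 115
d(60) + a(74) → 134
94 + 115 → 209
134 + 209 → 343
Total encoded bits = sum of merged weights = 31 + 59 + 94 + 115 + 134 + 209 + 343 = 985.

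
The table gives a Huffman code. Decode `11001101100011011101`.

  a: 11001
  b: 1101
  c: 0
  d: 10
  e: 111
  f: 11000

Read left to right; each codeword is recognised as soon as it completes (prefix code):
  11001→a | 10→d | 11000→f | 1101→b | 1101→b
Decoded message: adfbb

adfbb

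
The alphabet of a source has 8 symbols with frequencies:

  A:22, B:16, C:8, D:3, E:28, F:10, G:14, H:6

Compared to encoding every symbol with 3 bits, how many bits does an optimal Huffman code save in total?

24

Fixed-length: 3 bits × 107 symbols = 321 bits.
Huffman merges:
merge D(3) and H(6): 9
merge C(8) and 9: 17
merge F(10) and G(14): 24
merge B(16) and 17: 33
merge A(22) and 24: 46
merge E(28) and 33: 61
merge 46 and 61: 107
Huffman total = 9 + 17 + 24 + 33 + 46 + 61 + 107 = 297 bits.
Saving = 321 − 297 = 24 bits.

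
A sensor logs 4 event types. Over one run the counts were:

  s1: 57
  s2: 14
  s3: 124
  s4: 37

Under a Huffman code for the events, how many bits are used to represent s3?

Repeatedly merge the two smallest:
combine s2(14), s4(37) → 51
combine 51, s1(57) → 108
combine 108, s3(124) → 232
s3 sits one level below the root: a 1-bit codeword.

1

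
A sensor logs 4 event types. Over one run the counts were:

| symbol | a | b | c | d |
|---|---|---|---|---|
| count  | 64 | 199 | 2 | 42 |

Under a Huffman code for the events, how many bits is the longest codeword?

3

Merge the two lowest-weight nodes at each step:
merge c(2) and d(42): 44
merge 44 and a(64): 108
merge 108 and b(199): 307
Maximum depth reached is 3.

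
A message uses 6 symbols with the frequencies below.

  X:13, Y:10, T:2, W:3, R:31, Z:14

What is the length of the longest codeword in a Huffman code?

4

Merge the two lowest-weight nodes at each step:
combine T(2), W(3) → 5
combine 5, Y(10) → 15
combine X(13), Z(14) → 27
combine 15, 27 → 42
combine R(31), 42 → 73
The rarest symbols sit at the bottom; the longest codeword is 4 bits.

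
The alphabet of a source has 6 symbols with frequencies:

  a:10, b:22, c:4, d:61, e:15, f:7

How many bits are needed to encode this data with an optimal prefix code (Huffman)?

Merge the two smallest weights repeatedly:
merge c(4) and f(7): 11
merge a(10) and 11: 21
merge e(15) and 21: 36
merge b(22) and 36: 58
merge 58 and d(61): 119
Total encoded bits = sum of merged weights = 11 + 21 + 36 + 58 + 119 = 245.

245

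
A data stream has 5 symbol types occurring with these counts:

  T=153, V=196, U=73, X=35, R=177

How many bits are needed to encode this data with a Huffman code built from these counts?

1376

Build the Huffman tree bottom-up:
combine X(35), U(73) → 108
combine 108, T(153) → 261
combine R(177), V(196) → 373
combine 261, 373 → 634
Total encoded bits = sum of merged weights = 108 + 261 + 373 + 634 = 1376.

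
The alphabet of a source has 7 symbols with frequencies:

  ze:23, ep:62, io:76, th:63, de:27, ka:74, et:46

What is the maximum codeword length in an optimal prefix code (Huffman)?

Merge the two lowest-weight nodes at each step:
ze(23) + de(27) → 50
et(46) + 50 → 96
ep(62) + th(63) → 125
ka(74) + io(76) → 150
96 + 125 → 221
150 + 221 → 371
Maximum depth reached is 4.

4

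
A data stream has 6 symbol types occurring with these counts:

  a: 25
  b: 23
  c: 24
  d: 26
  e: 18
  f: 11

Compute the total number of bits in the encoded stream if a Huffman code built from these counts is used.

330

Merge the two smallest weights repeatedly:
merge f(11) and e(18): 29
merge b(23) and c(24): 47
merge a(25) and d(26): 51
merge 29 and 47: 76
merge 51 and 76: 127
The encoded length is the sum of every internal node's weight: 29 + 47 + 51 + 76 + 127 = 330 bits.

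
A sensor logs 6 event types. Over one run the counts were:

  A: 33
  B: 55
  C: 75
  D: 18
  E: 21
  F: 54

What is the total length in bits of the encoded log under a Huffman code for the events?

623

Greedily combine the two least-frequent nodes:
merge D(18) and E(21): 39
merge A(33) and 39: 72
merge F(54) and B(55): 109
merge 72 and C(75): 147
merge 109 and 147: 256
Total encoded bits = sum of merged weights = 39 + 72 + 109 + 147 + 256 = 623.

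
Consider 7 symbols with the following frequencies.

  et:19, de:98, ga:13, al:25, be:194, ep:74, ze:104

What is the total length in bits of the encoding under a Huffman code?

Merge the two smallest weights repeatedly:
combine ga(13), et(19) → 32
combine al(25), 32 → 57
combine 57, ep(74) → 131
combine de(98), ze(104) → 202
combine 131, be(194) → 325
combine 202, 325 → 527
The encoded length is the sum of every internal node's weight: 32 + 57 + 131 + 202 + 325 + 527 = 1274 bits.

1274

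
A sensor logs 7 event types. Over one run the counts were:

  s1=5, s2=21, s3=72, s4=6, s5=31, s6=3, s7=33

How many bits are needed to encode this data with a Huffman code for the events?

Merge the two smallest weights repeatedly:
combine s6(3), s1(5) → 8
combine s4(6), 8 → 14
combine 14, s2(21) → 35
combine s5(31), s7(33) → 64
combine 35, 64 → 99
combine s3(72), 99 → 171
Each symbol's bit-cost is frequency × depth; summing gives 391 bits (equivalently 8 + 14 + 35 + 64 + 99 + 171).

391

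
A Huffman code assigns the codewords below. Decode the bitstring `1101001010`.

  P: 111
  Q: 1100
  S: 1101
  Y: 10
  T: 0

Read left to right; each codeword is recognised as soon as it completes (prefix code):
  1101→S | 0→T | 0→T | 10→Y | 10→Y
Decoded message: STTYY

STTYY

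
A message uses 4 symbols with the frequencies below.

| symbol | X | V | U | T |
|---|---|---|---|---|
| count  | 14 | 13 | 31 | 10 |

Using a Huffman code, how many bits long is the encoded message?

Build the Huffman tree bottom-up:
T(10) + V(13) → 23
X(14) + 23 → 37
U(31) + 37 → 68
Total encoded bits = sum of merged weights = 23 + 37 + 68 = 128.

128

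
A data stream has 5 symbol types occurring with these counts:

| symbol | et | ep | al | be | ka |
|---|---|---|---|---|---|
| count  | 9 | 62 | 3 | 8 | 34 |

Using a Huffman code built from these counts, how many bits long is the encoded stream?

Greedily combine the two least-frequent nodes:
merge al(3) and be(8): 11
merge et(9) and 11: 20
merge 20 and ka(34): 54
merge 54 and ep(62): 116
Total encoded bits = sum of merged weights = 11 + 20 + 54 + 116 = 201.

201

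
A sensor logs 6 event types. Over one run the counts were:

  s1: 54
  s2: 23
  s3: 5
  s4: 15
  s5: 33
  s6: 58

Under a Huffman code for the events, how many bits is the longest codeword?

Merge the two lowest-weight nodes at each step:
s3(5) + s4(15) → 20
20 + s2(23) → 43
s5(33) + 43 → 76
s1(54) + s6(58) → 112
76 + 112 → 188
Maximum depth reached is 4.

4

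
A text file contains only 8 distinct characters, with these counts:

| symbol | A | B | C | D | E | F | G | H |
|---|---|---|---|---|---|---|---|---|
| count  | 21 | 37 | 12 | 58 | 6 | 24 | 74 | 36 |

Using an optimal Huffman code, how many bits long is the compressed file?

729

Merge the two smallest weights repeatedly:
merge E(6) and C(12): 18
merge 18 and A(21): 39
merge F(24) and H(36): 60
merge B(37) and 39: 76
merge D(58) and 60: 118
merge G(74) and 76: 150
merge 118 and 150: 268
Total encoded bits = sum of merged weights = 18 + 39 + 60 + 76 + 118 + 150 + 268 = 729.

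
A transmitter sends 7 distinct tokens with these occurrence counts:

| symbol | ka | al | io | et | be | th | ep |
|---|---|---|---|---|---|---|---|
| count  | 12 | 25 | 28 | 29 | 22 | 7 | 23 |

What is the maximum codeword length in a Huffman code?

Merge the two lowest-weight nodes at each step:
th(7) + ka(12) → 19
19 + be(22) → 41
ep(23) + al(25) → 48
io(28) + et(29) → 57
41 + 48 → 89
57 + 89 → 146
Maximum depth reached is 4.

4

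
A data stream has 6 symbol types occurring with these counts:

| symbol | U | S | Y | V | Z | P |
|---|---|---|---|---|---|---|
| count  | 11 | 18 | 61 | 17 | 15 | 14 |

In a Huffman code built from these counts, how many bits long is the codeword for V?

Repeatedly merge the two smallest:
U(11) + P(14) → 25
Z(15) + V(17) → 32
S(18) + 25 → 43
32 + 43 → 75
Y(61) + 75 → 136
The subtree containing V is merged 3 times, so code length = 3.

3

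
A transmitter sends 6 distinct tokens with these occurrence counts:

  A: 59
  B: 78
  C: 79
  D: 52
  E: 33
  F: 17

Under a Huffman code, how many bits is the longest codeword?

4

Merge the two lowest-weight nodes at each step:
merge F(17) and E(33): 50
merge 50 and D(52): 102
merge A(59) and B(78): 137
merge C(79) and 102: 181
merge 137 and 181: 318
The first pair merged (F, E) ends up deepest, at depth 4.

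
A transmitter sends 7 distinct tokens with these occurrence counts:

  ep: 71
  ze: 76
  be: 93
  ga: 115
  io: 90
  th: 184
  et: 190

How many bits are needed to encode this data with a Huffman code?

2230

Merge the two smallest weights repeatedly:
combine ep(71), ze(76) → 147
combine io(90), be(93) → 183
combine ga(115), 147 → 262
combine 183, th(184) → 367
combine et(190), 262 → 452
combine 367, 452 → 819
Each symbol's bit-cost is frequency × depth; summing gives 2230 bits (equivalently 147 + 183 + 262 + 367 + 452 + 819).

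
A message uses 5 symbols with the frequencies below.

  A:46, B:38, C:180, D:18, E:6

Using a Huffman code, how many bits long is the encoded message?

482

Build the Huffman tree bottom-up:
combine E(6), D(18) → 24
combine 24, B(38) → 62
combine A(46), 62 → 108
combine 108, C(180) → 288
Total encoded bits = sum of merged weights = 24 + 62 + 108 + 288 = 482.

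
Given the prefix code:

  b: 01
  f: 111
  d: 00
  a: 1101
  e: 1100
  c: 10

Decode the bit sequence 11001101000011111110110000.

eaddffced

Read left to right; each codeword is recognised as soon as it completes (prefix code):
  1100→e | 1101→a | 00→d | 00→d | 111→f | 111→f | 10→c | 1100→e | 00→d
Decoded message: eaddffced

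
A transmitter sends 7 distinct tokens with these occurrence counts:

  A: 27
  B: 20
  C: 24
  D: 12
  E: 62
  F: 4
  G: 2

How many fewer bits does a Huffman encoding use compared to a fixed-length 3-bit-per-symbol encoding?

Fixed-length: 3 bits × 151 symbols = 453 bits.
Huffman merges:
merge G(2) and F(4): 6
merge 6 and D(12): 18
merge 18 and B(20): 38
merge C(24) and A(27): 51
merge 38 and 51: 89
merge E(62) and 89: 151
Huffman total = 6 + 18 + 38 + 51 + 89 + 151 = 353 bits.
Saving = 453 − 353 = 100 bits.

100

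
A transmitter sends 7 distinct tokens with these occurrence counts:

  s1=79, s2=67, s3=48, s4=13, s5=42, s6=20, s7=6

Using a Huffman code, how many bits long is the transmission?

689

Merge the two smallest weights repeatedly:
s7(6) + s4(13) → 19
19 + s6(20) → 39
39 + s5(42) → 81
s3(48) + s2(67) → 115
s1(79) + 81 → 160
115 + 160 → 275
Total encoded bits = sum of merged weights = 19 + 39 + 81 + 115 + 160 + 275 = 689.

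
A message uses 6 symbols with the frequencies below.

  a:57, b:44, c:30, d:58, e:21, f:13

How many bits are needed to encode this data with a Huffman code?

544

Greedily combine the two least-frequent nodes:
f(13) + e(21) → 34
c(30) + 34 → 64
b(44) + a(57) → 101
d(58) + 64 → 122
101 + 122 → 223
The encoded length is the sum of every internal node's weight: 34 + 64 + 101 + 122 + 223 = 544 bits.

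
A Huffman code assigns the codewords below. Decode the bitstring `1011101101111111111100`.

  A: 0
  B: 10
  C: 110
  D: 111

Read left to right; each codeword is recognised as soon as it completes (prefix code):
  10→B | 111→D | 0→A | 110→C | 111→D | 111→D | 111→D | 110→C | 0→A
Decoded message: BDACDDDCA

BDACDDDCA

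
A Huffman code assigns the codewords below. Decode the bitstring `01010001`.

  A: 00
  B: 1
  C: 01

Read left to right; each codeword is recognised as soon as it completes (prefix code):
  01→C | 01→C | 00→A | 01→C
Decoded message: CCAC

CCAC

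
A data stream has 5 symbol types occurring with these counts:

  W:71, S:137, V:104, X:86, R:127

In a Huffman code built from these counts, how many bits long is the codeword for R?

2

Repeatedly merge the two smallest:
combine W(71), X(86) → 157
combine V(104), R(127) → 231
combine S(137), 157 → 294
combine 231, 294 → 525
R's leaf is at depth 2, giving a 2-bit codeword.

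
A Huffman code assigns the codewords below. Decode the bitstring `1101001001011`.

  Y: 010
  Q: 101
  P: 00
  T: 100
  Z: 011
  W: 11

Read left to right; each codeword is recognised as soon as it completes (prefix code):
  11→W | 010→Y | 010→Y | 010→Y | 11→W
Decoded message: WYYYW

WYYYW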